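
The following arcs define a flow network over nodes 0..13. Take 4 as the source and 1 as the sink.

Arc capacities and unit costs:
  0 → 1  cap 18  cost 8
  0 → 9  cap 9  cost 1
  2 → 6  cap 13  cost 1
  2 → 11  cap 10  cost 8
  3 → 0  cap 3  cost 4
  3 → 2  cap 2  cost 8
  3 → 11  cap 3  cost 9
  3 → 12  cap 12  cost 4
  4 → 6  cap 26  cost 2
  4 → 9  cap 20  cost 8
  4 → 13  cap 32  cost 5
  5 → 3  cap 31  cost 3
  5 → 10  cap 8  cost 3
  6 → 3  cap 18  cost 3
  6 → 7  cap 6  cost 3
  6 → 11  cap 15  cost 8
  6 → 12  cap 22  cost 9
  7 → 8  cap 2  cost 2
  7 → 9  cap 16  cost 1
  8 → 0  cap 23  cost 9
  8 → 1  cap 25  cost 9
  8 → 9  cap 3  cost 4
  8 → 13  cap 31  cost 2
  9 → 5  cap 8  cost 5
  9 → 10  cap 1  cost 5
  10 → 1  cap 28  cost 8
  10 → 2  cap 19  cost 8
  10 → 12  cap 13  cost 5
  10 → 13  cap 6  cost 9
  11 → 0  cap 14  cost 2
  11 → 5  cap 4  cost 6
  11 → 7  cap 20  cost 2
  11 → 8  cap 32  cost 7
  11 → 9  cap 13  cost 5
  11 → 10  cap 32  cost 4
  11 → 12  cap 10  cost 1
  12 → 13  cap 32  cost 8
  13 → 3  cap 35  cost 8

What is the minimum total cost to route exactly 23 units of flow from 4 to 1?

Minimum cost for 23 units: 448

shortest-cost path #1: 4→6→7→8→1 push 2 @ unit cost 16 (adds 32)
shortest-cost path #2: 4→6→3→0→1 push 3 @ unit cost 17 (adds 51)
shortest-cost path #3: 4→6→7→9→10→1 push 1 @ unit cost 19 (adds 19)
shortest-cost path #4: 4→6→11→0→1 push 14 @ unit cost 20 (adds 280)
shortest-cost path #5: 4→6→11→10→1 push 1 @ unit cost 22 (adds 22)
shortest-cost path #6: 4→6→7→9→5→10→1 push 2 @ unit cost 22 (adds 44)
total cost = 448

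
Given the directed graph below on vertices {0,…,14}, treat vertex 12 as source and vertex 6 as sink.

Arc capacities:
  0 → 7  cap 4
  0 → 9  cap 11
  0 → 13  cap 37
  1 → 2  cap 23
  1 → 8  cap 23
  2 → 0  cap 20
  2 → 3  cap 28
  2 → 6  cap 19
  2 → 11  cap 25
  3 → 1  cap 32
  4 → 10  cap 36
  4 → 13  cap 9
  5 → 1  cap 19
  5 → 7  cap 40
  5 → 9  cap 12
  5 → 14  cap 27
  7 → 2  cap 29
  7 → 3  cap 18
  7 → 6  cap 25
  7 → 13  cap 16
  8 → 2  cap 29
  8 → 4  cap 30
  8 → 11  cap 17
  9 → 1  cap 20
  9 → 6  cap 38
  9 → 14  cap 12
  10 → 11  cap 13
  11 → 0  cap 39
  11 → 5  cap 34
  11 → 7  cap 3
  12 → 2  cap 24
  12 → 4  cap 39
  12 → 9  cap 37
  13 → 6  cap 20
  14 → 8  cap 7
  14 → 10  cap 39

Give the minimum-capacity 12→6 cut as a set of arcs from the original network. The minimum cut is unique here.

Min-cut arcs: {(4,13), (10,11), (12,2), (12,9)} (total capacity 83)

augment #1: 12→2→6 push 19
augment #2: 12→9→6 push 37
augment #3: 12→4→13→6 push 9
augment #4: 12→2→0→7→6 push 4
augment #5: 12→2→0→9→6 push 1
augment #6: 12→4→10→11→7→6 push 3
augment #7: 12→4→10→11→0→13→6 push 10
max flow = 83; residual-reachable set from 12 gives S-side
cut edges (S→T): {(4,13), (10,11), (12,2), (12,9)} total cap 83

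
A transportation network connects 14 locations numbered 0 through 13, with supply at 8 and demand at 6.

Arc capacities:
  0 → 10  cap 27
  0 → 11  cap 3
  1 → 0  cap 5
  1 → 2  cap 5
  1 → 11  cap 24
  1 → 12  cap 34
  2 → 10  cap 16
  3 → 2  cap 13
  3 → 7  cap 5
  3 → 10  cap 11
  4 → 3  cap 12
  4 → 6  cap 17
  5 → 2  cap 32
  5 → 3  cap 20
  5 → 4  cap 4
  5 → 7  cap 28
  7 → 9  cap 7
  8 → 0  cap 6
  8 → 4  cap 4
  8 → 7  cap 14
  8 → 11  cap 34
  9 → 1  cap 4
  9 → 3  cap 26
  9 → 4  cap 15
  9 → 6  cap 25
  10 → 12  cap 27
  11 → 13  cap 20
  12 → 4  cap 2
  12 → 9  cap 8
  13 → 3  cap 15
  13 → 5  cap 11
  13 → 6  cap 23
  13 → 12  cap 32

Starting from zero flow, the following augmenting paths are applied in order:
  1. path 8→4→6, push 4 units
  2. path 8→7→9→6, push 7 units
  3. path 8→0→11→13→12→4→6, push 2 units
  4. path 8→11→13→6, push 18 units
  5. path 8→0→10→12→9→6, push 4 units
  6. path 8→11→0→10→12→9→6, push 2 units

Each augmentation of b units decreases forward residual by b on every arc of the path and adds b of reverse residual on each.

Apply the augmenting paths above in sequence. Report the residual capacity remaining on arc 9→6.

Residual capacity of (9,6): 12

after path 1 (8→4→6, push 4): res(9,6)=25
after path 2 (8→7→9→6, push 7): res(9,6)=18
after path 3 (8→0→11→13→12→4→6, push 2): res(9,6)=18
after path 4 (8→11→13→6, push 18): res(9,6)=18
after path 5 (8→0→10→12→9→6, push 4): res(9,6)=14
after path 6 (8→11→0→10→12→9→6, push 2): res(9,6)=12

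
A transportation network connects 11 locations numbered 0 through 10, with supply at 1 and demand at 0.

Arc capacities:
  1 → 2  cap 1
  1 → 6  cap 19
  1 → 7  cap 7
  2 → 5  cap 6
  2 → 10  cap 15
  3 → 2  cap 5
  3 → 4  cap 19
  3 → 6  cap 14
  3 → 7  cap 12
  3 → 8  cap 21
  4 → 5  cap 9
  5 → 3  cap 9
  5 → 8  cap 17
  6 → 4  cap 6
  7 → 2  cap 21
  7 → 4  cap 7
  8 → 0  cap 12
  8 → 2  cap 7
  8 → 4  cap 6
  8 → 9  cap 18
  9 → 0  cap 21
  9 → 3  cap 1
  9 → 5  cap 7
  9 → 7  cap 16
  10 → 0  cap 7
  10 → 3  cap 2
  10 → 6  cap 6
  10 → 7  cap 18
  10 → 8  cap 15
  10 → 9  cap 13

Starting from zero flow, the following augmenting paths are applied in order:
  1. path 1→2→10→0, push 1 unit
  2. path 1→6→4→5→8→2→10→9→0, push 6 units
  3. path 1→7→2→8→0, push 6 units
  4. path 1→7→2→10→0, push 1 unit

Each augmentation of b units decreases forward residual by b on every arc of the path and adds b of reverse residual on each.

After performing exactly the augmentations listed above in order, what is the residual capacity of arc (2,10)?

Residual capacity of (2,10): 7

after path 1 (1→2→10→0, push 1): res(2,10)=14
after path 2 (1→6→4→5→8→2→10→9→0, push 6): res(2,10)=8
after path 3 (1→7→2→8→0, push 6): res(2,10)=8
after path 4 (1→7→2→10→0, push 1): res(2,10)=7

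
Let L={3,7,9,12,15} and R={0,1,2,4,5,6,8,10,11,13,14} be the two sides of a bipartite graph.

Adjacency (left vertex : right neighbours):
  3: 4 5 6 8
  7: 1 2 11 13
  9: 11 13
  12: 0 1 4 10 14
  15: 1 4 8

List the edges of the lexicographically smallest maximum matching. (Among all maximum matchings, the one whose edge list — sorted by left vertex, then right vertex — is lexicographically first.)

Lex-smallest maximum matching: {(3,4), (7,1), (9,11), (12,0), (15,8)}

|M| = 5 (so the lex-smallest maximum matching has 5 edges)
process left vertices in ascending order; for each, take the smallest-labelled available neighbour that still permits 5 edges overall, or leave it unmatched if none does
lex-smallest matching: {3-4, 7-1, 9-11, 12-0, 15-8}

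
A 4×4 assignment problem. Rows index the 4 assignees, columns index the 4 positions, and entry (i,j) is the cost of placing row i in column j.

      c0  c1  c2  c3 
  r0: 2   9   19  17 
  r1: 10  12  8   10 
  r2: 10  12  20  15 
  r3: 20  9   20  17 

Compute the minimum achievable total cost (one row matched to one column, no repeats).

Minimum assignment cost: 34

optimal assignment: row0→col0 (cost 2), row1→col2 (cost 8), row2→col3 (cost 15), row3→col1 (cost 9)
total = 2 + 8 + 15 + 9 = 34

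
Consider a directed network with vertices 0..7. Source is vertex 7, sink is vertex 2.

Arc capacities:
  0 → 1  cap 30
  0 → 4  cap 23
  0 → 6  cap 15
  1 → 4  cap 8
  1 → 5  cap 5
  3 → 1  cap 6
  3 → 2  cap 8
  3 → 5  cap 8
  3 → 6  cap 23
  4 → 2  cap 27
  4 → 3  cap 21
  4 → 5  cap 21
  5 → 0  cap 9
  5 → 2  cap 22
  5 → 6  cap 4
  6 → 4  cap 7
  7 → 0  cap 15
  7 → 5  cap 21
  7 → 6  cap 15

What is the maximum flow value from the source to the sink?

augment #1: 7→5→2 bottleneck 21, total now 21
augment #2: 7→0→4→2 bottleneck 15, total now 36
augment #3: 7→6→4→2 bottleneck 7, total now 43

Maximum flow value: 43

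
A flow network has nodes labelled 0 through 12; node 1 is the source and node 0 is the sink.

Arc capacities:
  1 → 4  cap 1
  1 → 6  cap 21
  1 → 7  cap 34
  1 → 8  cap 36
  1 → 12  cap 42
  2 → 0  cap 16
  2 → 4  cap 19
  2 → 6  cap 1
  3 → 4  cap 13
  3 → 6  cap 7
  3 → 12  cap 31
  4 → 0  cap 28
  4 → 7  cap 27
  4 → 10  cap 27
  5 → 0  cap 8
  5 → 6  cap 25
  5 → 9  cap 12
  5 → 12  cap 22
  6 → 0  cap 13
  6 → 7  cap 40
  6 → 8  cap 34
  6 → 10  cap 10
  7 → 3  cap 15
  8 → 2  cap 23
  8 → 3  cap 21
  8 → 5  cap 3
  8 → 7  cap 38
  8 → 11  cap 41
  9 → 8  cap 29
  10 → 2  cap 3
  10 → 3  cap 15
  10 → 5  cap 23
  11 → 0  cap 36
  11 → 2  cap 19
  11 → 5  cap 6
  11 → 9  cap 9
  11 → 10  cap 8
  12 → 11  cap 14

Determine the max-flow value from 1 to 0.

Maximum flow value: 87

augment #1: 1→4→0 bottleneck 1, total now 1
augment #2: 1→6→0 bottleneck 13, total now 14
augment #3: 1→8→2→0 bottleneck 16, total now 30
augment #4: 1→8→5→0 bottleneck 3, total now 33
augment #5: 1→8→11→0 bottleneck 17, total now 50
augment #6: 1→12→11→0 bottleneck 14, total now 64
augment #7: 1→6→8→11→0 bottleneck 5, total now 69
augment #8: 1→6→10→5→0 bottleneck 3, total now 72
augment #9: 1→7→3→4→0 bottleneck 13, total now 85
augment #10: 1→7→3→6→10→5→0 bottleneck 2, total now 87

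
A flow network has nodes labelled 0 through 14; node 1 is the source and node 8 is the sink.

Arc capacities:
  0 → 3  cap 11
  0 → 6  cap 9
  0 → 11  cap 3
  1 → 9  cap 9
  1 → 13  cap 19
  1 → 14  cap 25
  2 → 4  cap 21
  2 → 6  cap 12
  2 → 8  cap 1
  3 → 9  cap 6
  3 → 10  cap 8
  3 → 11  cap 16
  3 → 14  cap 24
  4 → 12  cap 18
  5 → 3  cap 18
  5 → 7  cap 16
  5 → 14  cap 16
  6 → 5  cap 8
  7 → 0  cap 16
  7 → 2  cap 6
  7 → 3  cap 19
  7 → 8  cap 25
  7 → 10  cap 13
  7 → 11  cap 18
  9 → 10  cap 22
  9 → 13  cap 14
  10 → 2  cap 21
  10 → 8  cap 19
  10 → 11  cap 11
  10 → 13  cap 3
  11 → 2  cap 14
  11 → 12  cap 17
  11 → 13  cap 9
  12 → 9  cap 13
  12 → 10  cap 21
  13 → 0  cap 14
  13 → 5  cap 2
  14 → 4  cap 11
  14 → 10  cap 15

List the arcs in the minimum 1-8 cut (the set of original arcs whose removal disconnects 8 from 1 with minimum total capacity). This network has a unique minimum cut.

augment #1: 1→9→10→8 push 9
augment #2: 1→14→10→8 push 10
augment #3: 1→13→5→7→8 push 2
augment #4: 1→14→10→2→8 push 1
augment #5: 1→13→0→6→5→7→8 push 8
max flow = 30; residual-reachable set from 1 gives S-side
cut edges (S→T): {(2,8), (6,5), (10,8), (13,5)} total cap 30

Min-cut arcs: {(2,8), (6,5), (10,8), (13,5)} (total capacity 30)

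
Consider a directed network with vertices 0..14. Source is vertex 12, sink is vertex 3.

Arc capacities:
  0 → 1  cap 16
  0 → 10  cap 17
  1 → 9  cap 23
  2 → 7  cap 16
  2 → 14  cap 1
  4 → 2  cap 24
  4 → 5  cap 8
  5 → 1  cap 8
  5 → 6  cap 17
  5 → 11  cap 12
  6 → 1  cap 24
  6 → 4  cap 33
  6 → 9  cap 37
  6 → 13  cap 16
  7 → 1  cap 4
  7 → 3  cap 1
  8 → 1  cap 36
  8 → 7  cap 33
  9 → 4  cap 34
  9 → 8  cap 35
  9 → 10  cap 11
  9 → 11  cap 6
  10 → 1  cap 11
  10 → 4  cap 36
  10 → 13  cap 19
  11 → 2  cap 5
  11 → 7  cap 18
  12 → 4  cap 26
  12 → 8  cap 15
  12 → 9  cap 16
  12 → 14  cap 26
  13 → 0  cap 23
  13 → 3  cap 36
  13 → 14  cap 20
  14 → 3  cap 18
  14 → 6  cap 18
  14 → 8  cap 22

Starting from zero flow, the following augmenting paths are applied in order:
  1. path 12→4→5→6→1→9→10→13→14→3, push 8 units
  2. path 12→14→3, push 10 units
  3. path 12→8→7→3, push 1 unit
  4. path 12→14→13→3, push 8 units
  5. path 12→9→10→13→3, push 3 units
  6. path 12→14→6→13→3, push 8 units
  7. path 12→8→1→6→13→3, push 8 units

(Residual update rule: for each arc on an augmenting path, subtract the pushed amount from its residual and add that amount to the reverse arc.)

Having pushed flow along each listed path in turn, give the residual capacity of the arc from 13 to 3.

after path 1 (12→4→5→6→1→9→10→13→14→3, push 8): res(13,3)=36
after path 2 (12→14→3, push 10): res(13,3)=36
after path 3 (12→8→7→3, push 1): res(13,3)=36
after path 4 (12→14→13→3, push 8): res(13,3)=28
after path 5 (12→9→10→13→3, push 3): res(13,3)=25
after path 6 (12→14→6→13→3, push 8): res(13,3)=17
after path 7 (12→8→1→6→13→3, push 8): res(13,3)=9

Residual capacity of (13,3): 9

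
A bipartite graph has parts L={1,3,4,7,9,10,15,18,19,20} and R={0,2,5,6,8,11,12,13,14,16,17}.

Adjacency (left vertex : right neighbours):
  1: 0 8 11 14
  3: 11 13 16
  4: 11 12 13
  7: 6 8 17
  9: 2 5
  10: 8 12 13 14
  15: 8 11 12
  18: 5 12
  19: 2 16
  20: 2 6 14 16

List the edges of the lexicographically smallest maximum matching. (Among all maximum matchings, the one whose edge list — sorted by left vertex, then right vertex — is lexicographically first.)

Lex-smallest maximum matching: {(1,0), (3,11), (4,12), (7,6), (9,2), (10,13), (15,8), (18,5), (19,16), (20,14)}

|M| = 10 (so the lex-smallest maximum matching has 10 edges)
process left vertices in ascending order; for each, take the smallest-labelled available neighbour that still permits 10 edges overall, or leave it unmatched if none does
lex-smallest matching: {1-0, 3-11, 4-12, 7-6, 9-2, 10-13, 15-8, 18-5, 19-16, 20-14}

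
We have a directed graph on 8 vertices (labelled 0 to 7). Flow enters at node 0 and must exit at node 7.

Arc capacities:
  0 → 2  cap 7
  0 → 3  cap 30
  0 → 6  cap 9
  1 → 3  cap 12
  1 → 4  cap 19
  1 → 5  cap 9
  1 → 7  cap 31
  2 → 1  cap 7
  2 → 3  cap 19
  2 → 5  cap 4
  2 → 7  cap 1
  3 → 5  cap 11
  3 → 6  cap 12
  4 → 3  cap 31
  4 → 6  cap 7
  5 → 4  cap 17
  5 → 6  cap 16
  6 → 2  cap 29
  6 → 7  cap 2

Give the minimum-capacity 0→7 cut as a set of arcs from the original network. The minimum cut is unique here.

Min-cut arcs: {(2,1), (2,7), (6,7)} (total capacity 10)

augment #1: 0→2→7 push 1
augment #2: 0→6→7 push 2
augment #3: 0→2→1→7 push 6
augment #4: 0→6→2→1→7 push 1
max flow = 10; residual-reachable set from 0 gives S-side
cut edges (S→T): {(2,1), (2,7), (6,7)} total cap 10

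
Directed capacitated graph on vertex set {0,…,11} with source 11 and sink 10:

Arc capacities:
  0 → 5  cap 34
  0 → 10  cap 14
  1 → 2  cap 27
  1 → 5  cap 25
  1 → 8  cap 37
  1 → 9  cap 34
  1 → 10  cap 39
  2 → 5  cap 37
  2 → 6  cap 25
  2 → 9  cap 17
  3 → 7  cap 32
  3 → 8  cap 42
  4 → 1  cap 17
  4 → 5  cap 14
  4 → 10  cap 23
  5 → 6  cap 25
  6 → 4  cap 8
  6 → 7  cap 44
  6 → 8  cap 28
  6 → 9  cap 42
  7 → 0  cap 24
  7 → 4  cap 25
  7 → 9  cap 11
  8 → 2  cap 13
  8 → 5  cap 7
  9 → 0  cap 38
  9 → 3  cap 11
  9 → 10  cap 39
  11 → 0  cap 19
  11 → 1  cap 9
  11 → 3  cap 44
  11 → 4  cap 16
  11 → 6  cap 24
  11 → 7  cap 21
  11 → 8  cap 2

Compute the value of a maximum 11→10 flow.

Maximum flow value: 102

augment #1: 11→0→10 bottleneck 14, total now 14
augment #2: 11→1→10 bottleneck 9, total now 23
augment #3: 11→4→10 bottleneck 16, total now 39
augment #4: 11→6→4→10 bottleneck 7, total now 46
augment #5: 11→6→9→10 bottleneck 17, total now 63
augment #6: 11→7→9→10 bottleneck 11, total now 74
augment #7: 11→7→4→1→10 bottleneck 10, total now 84
augment #8: 11→8→2→9→10 bottleneck 2, total now 86
augment #9: 11→0→5→6→9→10 bottleneck 5, total now 91
augment #10: 11→3→7→4→1→10 bottleneck 7, total now 98
augment #11: 11→3→8→2→9→10 bottleneck 4, total now 102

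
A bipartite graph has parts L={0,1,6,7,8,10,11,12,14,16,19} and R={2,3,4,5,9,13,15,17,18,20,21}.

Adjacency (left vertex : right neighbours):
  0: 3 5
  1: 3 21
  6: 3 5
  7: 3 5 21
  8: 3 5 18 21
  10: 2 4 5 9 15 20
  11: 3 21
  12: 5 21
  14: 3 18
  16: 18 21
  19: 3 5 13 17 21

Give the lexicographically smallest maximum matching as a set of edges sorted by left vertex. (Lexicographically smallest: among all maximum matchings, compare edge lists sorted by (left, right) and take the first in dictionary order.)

|M| = 6 (so the lex-smallest maximum matching has 6 edges)
process left vertices in ascending order; for each, take the smallest-labelled available neighbour that still permits 6 edges overall, or leave it unmatched if none does
lex-smallest matching: {0-3, 1-21, 6-5, 8-18, 10-2, 19-13}

Lex-smallest maximum matching: {(0,3), (1,21), (6,5), (8,18), (10,2), (19,13)}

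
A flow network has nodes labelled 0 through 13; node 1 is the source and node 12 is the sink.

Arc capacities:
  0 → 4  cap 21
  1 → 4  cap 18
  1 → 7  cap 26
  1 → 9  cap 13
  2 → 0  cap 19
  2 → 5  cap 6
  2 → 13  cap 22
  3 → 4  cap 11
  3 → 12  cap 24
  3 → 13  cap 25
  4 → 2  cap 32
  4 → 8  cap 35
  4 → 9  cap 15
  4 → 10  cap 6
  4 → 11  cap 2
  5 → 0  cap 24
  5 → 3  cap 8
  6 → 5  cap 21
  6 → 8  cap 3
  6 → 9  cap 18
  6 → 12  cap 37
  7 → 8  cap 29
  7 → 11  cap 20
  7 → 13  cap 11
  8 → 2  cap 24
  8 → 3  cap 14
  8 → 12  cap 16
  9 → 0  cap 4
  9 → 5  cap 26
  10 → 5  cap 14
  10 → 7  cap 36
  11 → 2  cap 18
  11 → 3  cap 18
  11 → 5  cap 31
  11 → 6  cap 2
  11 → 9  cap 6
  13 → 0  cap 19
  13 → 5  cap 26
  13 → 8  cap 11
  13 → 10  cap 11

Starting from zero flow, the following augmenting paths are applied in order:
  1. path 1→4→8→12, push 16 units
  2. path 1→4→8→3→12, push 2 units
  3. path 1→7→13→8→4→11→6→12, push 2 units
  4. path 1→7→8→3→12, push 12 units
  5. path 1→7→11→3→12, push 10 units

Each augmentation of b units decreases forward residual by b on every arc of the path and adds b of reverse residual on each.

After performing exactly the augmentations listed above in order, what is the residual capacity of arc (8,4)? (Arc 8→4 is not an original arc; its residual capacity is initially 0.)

Residual capacity of (8,4): 16

after path 1 (1→4→8→12, push 16): res(8,4)=16
after path 2 (1→4→8→3→12, push 2): res(8,4)=18
after path 3 (1→7→13→8→4→11→6→12, push 2): res(8,4)=16
after path 4 (1→7→8→3→12, push 12): res(8,4)=16
after path 5 (1→7→11→3→12, push 10): res(8,4)=16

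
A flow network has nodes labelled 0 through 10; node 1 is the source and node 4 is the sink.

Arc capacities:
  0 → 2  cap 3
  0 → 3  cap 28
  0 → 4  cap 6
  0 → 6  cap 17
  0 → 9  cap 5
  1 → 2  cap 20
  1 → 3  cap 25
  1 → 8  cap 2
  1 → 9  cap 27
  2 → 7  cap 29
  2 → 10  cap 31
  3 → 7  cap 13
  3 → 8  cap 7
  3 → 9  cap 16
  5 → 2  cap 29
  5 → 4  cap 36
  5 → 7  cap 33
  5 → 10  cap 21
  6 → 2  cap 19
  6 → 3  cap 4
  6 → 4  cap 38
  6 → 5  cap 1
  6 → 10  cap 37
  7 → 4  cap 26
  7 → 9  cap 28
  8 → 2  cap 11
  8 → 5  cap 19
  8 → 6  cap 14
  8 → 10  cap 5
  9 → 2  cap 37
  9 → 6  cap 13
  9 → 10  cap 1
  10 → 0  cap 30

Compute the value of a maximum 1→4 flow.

Maximum flow value: 71

augment #1: 1→2→7→4 bottleneck 20, total now 20
augment #2: 1→3→7→4 bottleneck 6, total now 26
augment #3: 1→8→5→4 bottleneck 2, total now 28
augment #4: 1→9→6→4 bottleneck 13, total now 41
augment #5: 1→3→8→5→4 bottleneck 7, total now 48
augment #6: 1→9→10→0→4 bottleneck 1, total now 49
augment #7: 1→9→2→10→0→4 bottleneck 5, total now 54
augment #8: 1→9→2→10→0→6→4 bottleneck 8, total now 62
augment #9: 1→3→7→2→10→0→6→4 bottleneck 7, total now 69
augment #10: 1→3→9→2→10→0→6→4 bottleneck 2, total now 71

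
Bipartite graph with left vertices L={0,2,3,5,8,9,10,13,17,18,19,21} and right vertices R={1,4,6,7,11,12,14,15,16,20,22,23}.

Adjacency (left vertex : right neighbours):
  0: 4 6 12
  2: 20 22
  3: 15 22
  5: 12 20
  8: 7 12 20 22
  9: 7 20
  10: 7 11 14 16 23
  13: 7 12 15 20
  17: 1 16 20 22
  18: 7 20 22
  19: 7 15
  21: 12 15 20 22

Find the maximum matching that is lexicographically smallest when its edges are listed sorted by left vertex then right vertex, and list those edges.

Lex-smallest maximum matching: {(0,4), (2,20), (3,15), (5,12), (8,7), (10,11), (17,1), (18,22)}

|M| = 8 (so the lex-smallest maximum matching has 8 edges)
process left vertices in ascending order; for each, take the smallest-labelled available neighbour that still permits 8 edges overall, or leave it unmatched if none does
lex-smallest matching: {0-4, 2-20, 3-15, 5-12, 8-7, 10-11, 17-1, 18-22}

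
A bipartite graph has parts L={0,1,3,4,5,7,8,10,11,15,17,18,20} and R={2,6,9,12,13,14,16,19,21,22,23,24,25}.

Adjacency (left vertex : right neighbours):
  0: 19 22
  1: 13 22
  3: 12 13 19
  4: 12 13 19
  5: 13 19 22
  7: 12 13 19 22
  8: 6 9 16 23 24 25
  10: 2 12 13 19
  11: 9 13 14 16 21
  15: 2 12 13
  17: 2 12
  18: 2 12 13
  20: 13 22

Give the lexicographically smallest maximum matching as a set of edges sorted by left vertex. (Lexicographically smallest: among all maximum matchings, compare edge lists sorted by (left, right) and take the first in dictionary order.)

|M| = 7 (so the lex-smallest maximum matching has 7 edges)
process left vertices in ascending order; for each, take the smallest-labelled available neighbour that still permits 7 edges overall, or leave it unmatched if none does
lex-smallest matching: {0-19, 1-13, 3-12, 5-22, 8-6, 10-2, 11-9}

Lex-smallest maximum matching: {(0,19), (1,13), (3,12), (5,22), (8,6), (10,2), (11,9)}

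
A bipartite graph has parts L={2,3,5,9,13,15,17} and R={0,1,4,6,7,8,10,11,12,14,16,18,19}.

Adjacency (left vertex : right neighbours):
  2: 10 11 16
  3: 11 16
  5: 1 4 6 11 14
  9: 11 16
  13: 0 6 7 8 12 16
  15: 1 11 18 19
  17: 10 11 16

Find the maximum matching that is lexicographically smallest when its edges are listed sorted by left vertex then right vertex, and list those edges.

|M| = 6 (so the lex-smallest maximum matching has 6 edges)
process left vertices in ascending order; for each, take the smallest-labelled available neighbour that still permits 6 edges overall, or leave it unmatched if none does
lex-smallest matching: {2-10, 3-11, 5-1, 9-16, 13-0, 15-18}

Lex-smallest maximum matching: {(2,10), (3,11), (5,1), (9,16), (13,0), (15,18)}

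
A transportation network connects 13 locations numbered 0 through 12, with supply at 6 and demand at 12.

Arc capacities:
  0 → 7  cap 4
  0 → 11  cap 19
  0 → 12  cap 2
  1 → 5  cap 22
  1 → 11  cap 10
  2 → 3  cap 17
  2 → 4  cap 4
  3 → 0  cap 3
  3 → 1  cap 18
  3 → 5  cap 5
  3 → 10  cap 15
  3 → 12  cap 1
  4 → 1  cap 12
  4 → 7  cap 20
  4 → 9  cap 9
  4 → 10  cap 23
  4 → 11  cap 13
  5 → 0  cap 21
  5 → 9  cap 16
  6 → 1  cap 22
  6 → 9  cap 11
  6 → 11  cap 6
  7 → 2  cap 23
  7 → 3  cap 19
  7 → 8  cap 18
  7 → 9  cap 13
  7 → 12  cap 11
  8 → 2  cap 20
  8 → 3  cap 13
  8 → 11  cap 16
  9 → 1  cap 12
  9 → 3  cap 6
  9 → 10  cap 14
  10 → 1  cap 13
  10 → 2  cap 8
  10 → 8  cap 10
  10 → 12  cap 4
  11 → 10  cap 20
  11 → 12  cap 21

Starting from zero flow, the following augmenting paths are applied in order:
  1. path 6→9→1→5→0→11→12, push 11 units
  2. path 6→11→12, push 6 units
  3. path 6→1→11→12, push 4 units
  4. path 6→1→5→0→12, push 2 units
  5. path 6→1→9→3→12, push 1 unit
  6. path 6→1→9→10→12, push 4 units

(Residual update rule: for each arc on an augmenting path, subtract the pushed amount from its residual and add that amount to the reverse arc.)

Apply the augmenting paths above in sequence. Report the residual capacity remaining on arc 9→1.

after path 1 (6→9→1→5→0→11→12, push 11): res(9,1)=1
after path 2 (6→11→12, push 6): res(9,1)=1
after path 3 (6→1→11→12, push 4): res(9,1)=1
after path 4 (6→1→5→0→12, push 2): res(9,1)=1
after path 5 (6→1→9→3→12, push 1): res(9,1)=2
after path 6 (6→1→9→10→12, push 4): res(9,1)=6

Residual capacity of (9,1): 6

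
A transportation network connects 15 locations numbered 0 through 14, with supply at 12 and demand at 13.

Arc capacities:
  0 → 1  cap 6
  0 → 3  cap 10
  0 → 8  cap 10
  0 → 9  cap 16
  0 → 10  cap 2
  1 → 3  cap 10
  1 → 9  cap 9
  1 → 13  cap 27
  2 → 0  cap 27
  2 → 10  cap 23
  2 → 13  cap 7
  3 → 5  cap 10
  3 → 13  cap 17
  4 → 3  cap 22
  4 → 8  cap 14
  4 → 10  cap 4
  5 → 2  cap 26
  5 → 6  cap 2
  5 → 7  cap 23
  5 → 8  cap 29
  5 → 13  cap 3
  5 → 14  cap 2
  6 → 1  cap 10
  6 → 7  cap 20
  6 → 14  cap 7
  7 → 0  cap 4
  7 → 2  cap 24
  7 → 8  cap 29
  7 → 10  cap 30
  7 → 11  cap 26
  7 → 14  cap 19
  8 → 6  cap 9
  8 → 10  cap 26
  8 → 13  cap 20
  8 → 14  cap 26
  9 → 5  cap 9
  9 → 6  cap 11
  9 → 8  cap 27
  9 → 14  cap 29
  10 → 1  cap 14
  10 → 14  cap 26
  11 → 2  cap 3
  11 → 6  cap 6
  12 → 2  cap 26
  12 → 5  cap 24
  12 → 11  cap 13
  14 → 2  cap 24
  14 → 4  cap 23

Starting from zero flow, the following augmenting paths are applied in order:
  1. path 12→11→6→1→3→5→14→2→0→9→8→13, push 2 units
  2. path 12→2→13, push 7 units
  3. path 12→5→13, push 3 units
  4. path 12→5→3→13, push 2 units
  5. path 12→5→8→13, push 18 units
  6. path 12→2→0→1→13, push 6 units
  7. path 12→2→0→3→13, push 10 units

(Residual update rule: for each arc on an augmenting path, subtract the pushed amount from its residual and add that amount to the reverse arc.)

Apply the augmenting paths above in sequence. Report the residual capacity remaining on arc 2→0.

Residual capacity of (2,0): 9

after path 1 (12→11→6→1→3→5→14→2→0→9→8→13, push 2): res(2,0)=25
after path 2 (12→2→13, push 7): res(2,0)=25
after path 3 (12→5→13, push 3): res(2,0)=25
after path 4 (12→5→3→13, push 2): res(2,0)=25
after path 5 (12→5→8→13, push 18): res(2,0)=25
after path 6 (12→2→0→1→13, push 6): res(2,0)=19
after path 7 (12→2→0→3→13, push 10): res(2,0)=9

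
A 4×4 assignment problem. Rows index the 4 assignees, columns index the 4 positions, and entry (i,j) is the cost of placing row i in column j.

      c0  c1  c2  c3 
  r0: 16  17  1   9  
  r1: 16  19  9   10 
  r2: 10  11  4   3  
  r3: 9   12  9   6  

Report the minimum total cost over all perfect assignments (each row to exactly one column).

Minimum assignment cost: 31

optimal assignment: row0→col2 (cost 1), row1→col3 (cost 10), row2→col1 (cost 11), row3→col0 (cost 9)
total = 1 + 10 + 11 + 9 = 31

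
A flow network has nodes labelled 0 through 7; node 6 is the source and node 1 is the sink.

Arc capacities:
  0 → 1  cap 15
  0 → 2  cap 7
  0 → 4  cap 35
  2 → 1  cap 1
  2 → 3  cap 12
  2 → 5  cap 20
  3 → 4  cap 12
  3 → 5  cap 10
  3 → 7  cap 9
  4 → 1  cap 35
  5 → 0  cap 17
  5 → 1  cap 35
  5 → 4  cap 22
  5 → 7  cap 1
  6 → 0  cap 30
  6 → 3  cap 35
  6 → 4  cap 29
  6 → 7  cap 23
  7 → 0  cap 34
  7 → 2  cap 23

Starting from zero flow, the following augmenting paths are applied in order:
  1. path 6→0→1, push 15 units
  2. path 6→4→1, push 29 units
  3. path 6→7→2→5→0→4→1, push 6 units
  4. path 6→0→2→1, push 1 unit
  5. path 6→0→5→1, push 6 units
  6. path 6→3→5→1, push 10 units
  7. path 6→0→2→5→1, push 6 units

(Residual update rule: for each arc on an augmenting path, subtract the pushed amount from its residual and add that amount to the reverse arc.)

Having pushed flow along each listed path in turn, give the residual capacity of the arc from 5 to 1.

after path 1 (6→0→1, push 15): res(5,1)=35
after path 2 (6→4→1, push 29): res(5,1)=35
after path 3 (6→7→2→5→0→4→1, push 6): res(5,1)=35
after path 4 (6→0→2→1, push 1): res(5,1)=35
after path 5 (6→0→5→1, push 6): res(5,1)=29
after path 6 (6→3→5→1, push 10): res(5,1)=19
after path 7 (6→0→2→5→1, push 6): res(5,1)=13

Residual capacity of (5,1): 13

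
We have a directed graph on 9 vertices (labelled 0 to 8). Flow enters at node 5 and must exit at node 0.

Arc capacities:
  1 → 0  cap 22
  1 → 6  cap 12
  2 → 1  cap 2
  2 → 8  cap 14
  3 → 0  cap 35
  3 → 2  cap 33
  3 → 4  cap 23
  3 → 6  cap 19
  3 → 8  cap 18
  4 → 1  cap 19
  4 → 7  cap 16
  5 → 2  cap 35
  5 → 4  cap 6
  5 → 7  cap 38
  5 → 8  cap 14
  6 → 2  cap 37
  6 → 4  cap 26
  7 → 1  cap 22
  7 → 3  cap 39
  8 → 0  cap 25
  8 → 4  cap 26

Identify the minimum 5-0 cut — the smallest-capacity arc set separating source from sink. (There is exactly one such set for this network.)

augment #1: 5→8→0 push 14
augment #2: 5→2→1→0 push 2
augment #3: 5→2→8→0 push 11
augment #4: 5→4→1→0 push 6
augment #5: 5→7→1→0 push 14
augment #6: 5→7→3→0 push 24
augment #7: 5→2→8→4→7→3→0 push 3
max flow = 74; residual-reachable set from 5 gives S-side
cut edges (S→T): {(2,1), (2,8), (5,4), (5,7), (5,8)} total cap 74

Min-cut arcs: {(2,1), (2,8), (5,4), (5,7), (5,8)} (total capacity 74)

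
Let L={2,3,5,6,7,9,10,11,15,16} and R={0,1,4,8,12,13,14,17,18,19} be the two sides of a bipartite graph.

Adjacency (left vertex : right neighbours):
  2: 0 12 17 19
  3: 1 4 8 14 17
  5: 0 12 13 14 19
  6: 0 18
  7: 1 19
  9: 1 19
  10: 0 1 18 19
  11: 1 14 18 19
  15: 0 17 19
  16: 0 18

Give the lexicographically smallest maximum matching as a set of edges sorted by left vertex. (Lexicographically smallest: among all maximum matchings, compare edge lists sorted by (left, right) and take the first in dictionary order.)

|M| = 9 (so the lex-smallest maximum matching has 9 edges)
process left vertices in ascending order; for each, take the smallest-labelled available neighbour that still permits 9 edges overall, or leave it unmatched if none does
lex-smallest matching: {2-12, 3-4, 5-13, 6-0, 7-1, 9-19, 10-18, 11-14, 15-17}

Lex-smallest maximum matching: {(2,12), (3,4), (5,13), (6,0), (7,1), (9,19), (10,18), (11,14), (15,17)}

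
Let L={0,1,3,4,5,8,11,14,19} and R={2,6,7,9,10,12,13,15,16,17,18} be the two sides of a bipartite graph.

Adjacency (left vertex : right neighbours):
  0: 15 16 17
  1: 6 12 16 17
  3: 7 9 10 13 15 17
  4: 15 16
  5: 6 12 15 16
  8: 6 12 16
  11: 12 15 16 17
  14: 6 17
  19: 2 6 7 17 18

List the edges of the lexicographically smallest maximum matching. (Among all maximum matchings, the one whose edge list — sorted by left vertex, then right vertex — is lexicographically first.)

Lex-smallest maximum matching: {(0,15), (1,6), (3,7), (4,16), (5,12), (11,17), (19,2)}

|M| = 7 (so the lex-smallest maximum matching has 7 edges)
process left vertices in ascending order; for each, take the smallest-labelled available neighbour that still permits 7 edges overall, or leave it unmatched if none does
lex-smallest matching: {0-15, 1-6, 3-7, 4-16, 5-12, 11-17, 19-2}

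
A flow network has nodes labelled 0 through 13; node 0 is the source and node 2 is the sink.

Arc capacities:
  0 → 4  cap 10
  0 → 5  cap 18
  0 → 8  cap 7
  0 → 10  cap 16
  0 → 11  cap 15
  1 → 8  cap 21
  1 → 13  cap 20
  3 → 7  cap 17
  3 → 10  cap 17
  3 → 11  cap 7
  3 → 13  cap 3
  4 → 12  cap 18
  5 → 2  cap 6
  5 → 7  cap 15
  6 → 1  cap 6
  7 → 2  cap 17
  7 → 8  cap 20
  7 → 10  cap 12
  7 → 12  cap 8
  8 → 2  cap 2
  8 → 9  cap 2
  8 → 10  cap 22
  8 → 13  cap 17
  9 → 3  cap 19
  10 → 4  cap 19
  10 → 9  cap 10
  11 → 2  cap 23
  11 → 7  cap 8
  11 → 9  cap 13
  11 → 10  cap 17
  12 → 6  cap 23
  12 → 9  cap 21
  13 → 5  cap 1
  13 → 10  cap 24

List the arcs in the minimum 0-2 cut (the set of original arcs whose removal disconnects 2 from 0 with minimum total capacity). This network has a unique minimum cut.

Min-cut arcs: {(0,11), (3,11), (5,2), (7,2), (8,2)} (total capacity 47)

augment #1: 0→5→2 push 6
augment #2: 0→8→2 push 2
augment #3: 0→11→2 push 15
augment #4: 0→5→7→2 push 12
augment #5: 0→8→9→3→7→2 push 2
augment #6: 0→8→13→5→7→2 push 1
augment #7: 0→10→9→3→7→2 push 2
augment #8: 0→10→9→3→11→2 push 7
max flow = 47; residual-reachable set from 0 gives S-side
cut edges (S→T): {(0,11), (3,11), (5,2), (7,2), (8,2)} total cap 47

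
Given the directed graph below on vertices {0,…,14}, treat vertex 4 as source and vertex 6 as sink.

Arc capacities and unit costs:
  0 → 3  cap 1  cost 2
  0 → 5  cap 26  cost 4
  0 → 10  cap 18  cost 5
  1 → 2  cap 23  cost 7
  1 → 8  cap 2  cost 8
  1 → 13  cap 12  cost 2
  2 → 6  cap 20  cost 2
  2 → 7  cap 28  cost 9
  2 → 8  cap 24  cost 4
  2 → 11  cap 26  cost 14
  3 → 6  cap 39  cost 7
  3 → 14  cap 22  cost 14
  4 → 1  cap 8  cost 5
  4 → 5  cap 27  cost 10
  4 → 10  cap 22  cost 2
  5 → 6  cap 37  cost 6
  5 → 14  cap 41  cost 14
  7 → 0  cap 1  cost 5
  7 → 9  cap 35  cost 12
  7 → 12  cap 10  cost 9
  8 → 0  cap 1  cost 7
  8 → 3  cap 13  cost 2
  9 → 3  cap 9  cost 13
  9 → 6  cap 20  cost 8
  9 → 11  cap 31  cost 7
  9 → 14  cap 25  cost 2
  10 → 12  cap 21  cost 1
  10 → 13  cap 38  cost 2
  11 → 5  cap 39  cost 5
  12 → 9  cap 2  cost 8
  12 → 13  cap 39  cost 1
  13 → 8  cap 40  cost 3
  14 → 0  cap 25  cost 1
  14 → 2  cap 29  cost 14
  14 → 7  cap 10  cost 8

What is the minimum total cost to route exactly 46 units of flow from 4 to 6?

shortest-cost path #1: 4→1→2→6 push 8 @ unit cost 14 (adds 112)
shortest-cost path #2: 4→5→6 push 27 @ unit cost 16 (adds 432)
shortest-cost path #3: 4→10→13→8→3→6 push 11 @ unit cost 16 (adds 176)
total cost = 720

Minimum cost for 46 units: 720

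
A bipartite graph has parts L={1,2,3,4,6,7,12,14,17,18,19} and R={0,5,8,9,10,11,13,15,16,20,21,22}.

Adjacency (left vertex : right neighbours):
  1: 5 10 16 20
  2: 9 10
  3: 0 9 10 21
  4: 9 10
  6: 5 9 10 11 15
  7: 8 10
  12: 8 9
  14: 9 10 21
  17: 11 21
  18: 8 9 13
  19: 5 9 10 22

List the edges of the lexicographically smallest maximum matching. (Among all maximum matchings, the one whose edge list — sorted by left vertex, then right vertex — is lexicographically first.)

|M| = 10 (so the lex-smallest maximum matching has 10 edges)
process left vertices in ascending order; for each, take the smallest-labelled available neighbour that still permits 10 edges overall, or leave it unmatched if none does
lex-smallest matching: {1-5, 2-9, 3-0, 4-10, 6-15, 7-8, 14-21, 17-11, 18-13, 19-22}

Lex-smallest maximum matching: {(1,5), (2,9), (3,0), (4,10), (6,15), (7,8), (14,21), (17,11), (18,13), (19,22)}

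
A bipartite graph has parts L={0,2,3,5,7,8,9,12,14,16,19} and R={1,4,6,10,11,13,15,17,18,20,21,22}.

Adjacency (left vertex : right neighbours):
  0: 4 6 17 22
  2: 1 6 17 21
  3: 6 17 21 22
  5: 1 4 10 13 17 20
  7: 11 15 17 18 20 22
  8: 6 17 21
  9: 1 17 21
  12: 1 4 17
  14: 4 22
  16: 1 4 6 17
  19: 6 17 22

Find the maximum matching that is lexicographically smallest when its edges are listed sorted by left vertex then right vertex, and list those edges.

|M| = 8 (so the lex-smallest maximum matching has 8 edges)
process left vertices in ascending order; for each, take the smallest-labelled available neighbour that still permits 8 edges overall, or leave it unmatched if none does
lex-smallest matching: {0-4, 2-1, 3-6, 5-10, 7-11, 8-17, 9-21, 14-22}

Lex-smallest maximum matching: {(0,4), (2,1), (3,6), (5,10), (7,11), (8,17), (9,21), (14,22)}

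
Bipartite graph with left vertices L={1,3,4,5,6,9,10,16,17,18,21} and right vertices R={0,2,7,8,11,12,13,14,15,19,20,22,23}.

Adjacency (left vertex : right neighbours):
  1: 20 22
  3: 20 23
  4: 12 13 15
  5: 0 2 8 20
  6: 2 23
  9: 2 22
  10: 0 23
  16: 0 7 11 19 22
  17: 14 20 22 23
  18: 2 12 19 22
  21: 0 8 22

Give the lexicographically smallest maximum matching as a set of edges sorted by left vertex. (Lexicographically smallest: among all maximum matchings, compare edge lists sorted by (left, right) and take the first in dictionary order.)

|M| = 10 (so the lex-smallest maximum matching has 10 edges)
process left vertices in ascending order; for each, take the smallest-labelled available neighbour that still permits 10 edges overall, or leave it unmatched if none does
lex-smallest matching: {1-20, 3-23, 4-12, 5-0, 6-2, 9-22, 16-7, 17-14, 18-19, 21-8}

Lex-smallest maximum matching: {(1,20), (3,23), (4,12), (5,0), (6,2), (9,22), (16,7), (17,14), (18,19), (21,8)}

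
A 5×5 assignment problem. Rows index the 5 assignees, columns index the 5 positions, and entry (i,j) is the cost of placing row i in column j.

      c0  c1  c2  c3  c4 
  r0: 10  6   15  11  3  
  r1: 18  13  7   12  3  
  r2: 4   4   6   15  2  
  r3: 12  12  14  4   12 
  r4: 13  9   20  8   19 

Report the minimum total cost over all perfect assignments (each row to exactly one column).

Minimum assignment cost: 27

optimal assignment: row0→col4 (cost 3), row1→col2 (cost 7), row2→col0 (cost 4), row3→col3 (cost 4), row4→col1 (cost 9)
total = 3 + 7 + 4 + 4 + 9 = 27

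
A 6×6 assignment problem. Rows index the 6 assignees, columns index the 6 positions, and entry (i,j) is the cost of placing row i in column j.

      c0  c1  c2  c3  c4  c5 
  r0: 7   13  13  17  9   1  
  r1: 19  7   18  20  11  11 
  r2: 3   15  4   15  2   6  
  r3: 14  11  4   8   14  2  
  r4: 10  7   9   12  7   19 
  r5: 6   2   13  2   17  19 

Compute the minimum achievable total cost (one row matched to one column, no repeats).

Minimum assignment cost: 24

optimal assignment: row0→col5 (cost 1), row1→col1 (cost 7), row2→col0 (cost 3), row3→col2 (cost 4), row4→col4 (cost 7), row5→col3 (cost 2)
total = 1 + 7 + 3 + 4 + 7 + 2 = 24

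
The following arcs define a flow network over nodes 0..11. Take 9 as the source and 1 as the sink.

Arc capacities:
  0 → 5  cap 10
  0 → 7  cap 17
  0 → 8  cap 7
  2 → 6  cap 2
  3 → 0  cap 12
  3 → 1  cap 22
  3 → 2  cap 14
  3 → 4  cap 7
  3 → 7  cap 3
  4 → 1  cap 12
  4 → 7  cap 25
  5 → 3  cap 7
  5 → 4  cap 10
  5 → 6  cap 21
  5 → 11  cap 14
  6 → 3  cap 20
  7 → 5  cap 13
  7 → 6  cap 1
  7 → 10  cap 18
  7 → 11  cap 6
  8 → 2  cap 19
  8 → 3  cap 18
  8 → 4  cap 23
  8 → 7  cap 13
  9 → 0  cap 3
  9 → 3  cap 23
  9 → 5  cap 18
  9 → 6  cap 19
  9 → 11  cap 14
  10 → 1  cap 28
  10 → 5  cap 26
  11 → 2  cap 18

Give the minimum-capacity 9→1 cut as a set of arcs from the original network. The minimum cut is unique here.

augment #1: 9→3→1 push 22
augment #2: 9→3→4→1 push 1
augment #3: 9→5→4→1 push 10
augment #4: 9→0→7→10→1 push 3
augment #5: 9→5→3→4→1 push 1
augment #6: 9→5→3→7→10→1 push 3
augment #7: 9→5→3→0→7→10→1 push 3
augment #8: 9→6→3→0→7→10→1 push 9
max flow = 52; residual-reachable set from 9 gives S-side
cut edges (S→T): {(3,1), (4,1), (7,10)} total cap 52

Min-cut arcs: {(3,1), (4,1), (7,10)} (total capacity 52)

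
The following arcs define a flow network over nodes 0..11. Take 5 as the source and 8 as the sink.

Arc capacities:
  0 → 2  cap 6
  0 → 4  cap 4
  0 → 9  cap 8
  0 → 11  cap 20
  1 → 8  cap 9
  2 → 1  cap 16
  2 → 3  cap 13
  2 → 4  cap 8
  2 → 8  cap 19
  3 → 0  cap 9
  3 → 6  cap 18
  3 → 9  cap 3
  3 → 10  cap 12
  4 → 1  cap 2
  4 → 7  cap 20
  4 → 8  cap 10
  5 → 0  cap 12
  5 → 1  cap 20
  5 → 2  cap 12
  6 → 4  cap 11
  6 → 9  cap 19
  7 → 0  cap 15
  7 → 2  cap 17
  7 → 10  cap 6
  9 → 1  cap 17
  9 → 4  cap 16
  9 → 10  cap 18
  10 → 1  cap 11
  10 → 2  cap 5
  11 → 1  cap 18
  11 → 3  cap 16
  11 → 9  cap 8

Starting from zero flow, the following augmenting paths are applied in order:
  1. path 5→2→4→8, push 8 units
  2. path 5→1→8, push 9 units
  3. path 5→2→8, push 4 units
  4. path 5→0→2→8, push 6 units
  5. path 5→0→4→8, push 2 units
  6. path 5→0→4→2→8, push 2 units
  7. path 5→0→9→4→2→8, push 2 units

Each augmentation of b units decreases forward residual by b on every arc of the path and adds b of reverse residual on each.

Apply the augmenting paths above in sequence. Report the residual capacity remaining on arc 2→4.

after path 1 (5→2→4→8, push 8): res(2,4)=0
after path 2 (5→1→8, push 9): res(2,4)=0
after path 3 (5→2→8, push 4): res(2,4)=0
after path 4 (5→0→2→8, push 6): res(2,4)=0
after path 5 (5→0→4→8, push 2): res(2,4)=0
after path 6 (5→0→4→2→8, push 2): res(2,4)=2
after path 7 (5→0→9→4→2→8, push 2): res(2,4)=4

Residual capacity of (2,4): 4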